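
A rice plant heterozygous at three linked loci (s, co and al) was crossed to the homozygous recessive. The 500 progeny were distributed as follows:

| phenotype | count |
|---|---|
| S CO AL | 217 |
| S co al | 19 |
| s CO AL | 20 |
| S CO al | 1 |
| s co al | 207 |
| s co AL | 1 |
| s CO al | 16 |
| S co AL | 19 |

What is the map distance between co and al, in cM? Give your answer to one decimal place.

The two most frequent reciprocal classes, s co al and S CO AL, are the parental types, so the F1 was s co al / S CO AL.
The two rarest classes, s co AL and S CO al, are the double crossovers. Comparing them with the parentals, only the al allele has switched, so al is the middle locus and the order is co – al – s.
Crossovers in the co–al interval produce the single-crossover classes s CO al and S co AL (16 + 19 = 35) plus the double crossovers (2).
RF(co–al) = (35 + 2) / 500 = 37/500 = 0.0740 → 7.4 cM.

7.4 cM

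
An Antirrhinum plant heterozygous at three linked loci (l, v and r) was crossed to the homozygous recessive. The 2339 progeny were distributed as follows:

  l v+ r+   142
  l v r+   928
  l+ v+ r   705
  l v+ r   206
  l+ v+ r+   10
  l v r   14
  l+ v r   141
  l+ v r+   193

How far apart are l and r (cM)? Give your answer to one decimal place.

The two most frequent reciprocal classes, l+ v+ r and l v r+, are the parental types, so the F1 was l+ v+ r / l v r+.
The two rarest classes, l+ v+ r+ and l v r, are the double crossovers. Comparing them with the parentals, only the r allele has switched, so r is the middle locus and the order is l – r – v.
Crossovers in the l–r interval produce the single-crossover classes l v+ r and l+ v r+ (206 + 193 = 399) plus the double crossovers (24).
RF(l–r) = (399 + 24) / 2339 = 423/2339 = 0.1808 → 18.1 cM.

18.1 cM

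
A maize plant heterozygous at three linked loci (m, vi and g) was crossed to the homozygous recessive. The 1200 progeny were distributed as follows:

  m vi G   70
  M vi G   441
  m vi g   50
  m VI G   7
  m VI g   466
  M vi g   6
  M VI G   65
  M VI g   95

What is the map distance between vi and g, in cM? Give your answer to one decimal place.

The two most frequent reciprocal classes, M vi G and m VI g, are the parental types, so the F1 was M vi G / m VI g.
The two rarest classes, M vi g and m VI G, are the double crossovers. Comparing them with the parentals, only the g allele has switched, so g is the middle locus and the order is vi – g – m.
Crossovers in the vi–g interval produce the single-crossover classes M VI G and m vi g (65 + 50 = 115) plus the double crossovers (13).
RF(vi–g) = (115 + 13) / 1200 = 128/1200 = 0.1067 → 10.7 cM.

10.7 cM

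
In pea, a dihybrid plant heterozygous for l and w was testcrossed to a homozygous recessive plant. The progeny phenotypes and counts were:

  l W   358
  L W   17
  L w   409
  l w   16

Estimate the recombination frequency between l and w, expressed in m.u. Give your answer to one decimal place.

4.1 m.u.

The two most frequent classes, L w (409) and l W (358), are the parental types, so the F1 was L w / l W.
The recombinant classes are L W and l w: 17 + 16 = 33.
Recombination frequency = 33/800 = 0.0413 ≈ 4.1%, i.e. 4.1 m.u.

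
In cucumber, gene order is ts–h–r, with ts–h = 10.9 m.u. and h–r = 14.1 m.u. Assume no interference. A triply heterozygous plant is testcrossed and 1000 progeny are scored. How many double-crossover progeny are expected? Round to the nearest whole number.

15

Map distances give recombination frequencies of 0.109 and 0.141 for the two intervals.
With no interference, expected double-crossover frequency = 0.109 × 0.141 = 0.01537.
Expected number = 0.01537 × 1000 = 15.37 ≈ 15.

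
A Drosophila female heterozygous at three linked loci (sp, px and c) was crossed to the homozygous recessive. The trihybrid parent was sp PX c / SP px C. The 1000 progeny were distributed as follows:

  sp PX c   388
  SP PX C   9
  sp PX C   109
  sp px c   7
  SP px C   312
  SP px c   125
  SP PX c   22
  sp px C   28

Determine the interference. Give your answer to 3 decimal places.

0.030

The two rarest classes, sp px c and SP PX C, are the double crossovers. Comparing them with the parentals, only the px allele has switched, so px is the middle locus and the order is c – px – sp.
c–px: (234 + 16)/1000 = 0.2500; px–sp: (50 + 16)/1000 = 0.0660.
Expected DCO frequency = 0.2500 × 0.0660 ≈ 0.01650; observed = 16/1000 ≈ 0.01600.
Coefficient of coincidence = 0.01600/0.01650 ≈ 0.970; interference = 1 − 0.970 = 0.030.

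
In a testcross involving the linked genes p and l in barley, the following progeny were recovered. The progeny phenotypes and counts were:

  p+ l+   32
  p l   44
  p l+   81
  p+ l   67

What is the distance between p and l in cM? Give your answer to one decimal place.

The two most frequent classes, p+ l (67) and p l+ (81), are the parental types, so the F1 was p+ l / p l+.
The recombinant classes are p+ l+ and p l: 32 + 44 = 76.
Recombination frequency = 76/224 = 0.3393 ≈ 33.9%, i.e. 33.9 cM.

33.9 cM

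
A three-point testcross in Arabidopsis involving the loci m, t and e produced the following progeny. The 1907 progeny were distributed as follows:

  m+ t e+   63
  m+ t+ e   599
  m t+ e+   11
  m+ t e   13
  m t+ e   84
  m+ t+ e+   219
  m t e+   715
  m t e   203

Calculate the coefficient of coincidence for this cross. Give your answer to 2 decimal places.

0.60

The two most frequent reciprocal classes, m+ t+ e and m t e+, are the parental types, so the F1 was m+ t+ e / m t e+.
The two rarest classes, m+ t e and m t+ e+, are the double crossovers. Comparing them with the parentals, only the t allele has switched, so t is the middle locus and the order is e – t – m.
e–t: (422 + 24)/1907 = 0.2339; t–m: (147 + 24)/1907 = 0.0897.
Expected DCO frequency = 0.2339 × 0.0897 ≈ 0.02098; observed = 24/1907 ≈ 0.01259.
Coefficient of coincidence = 0.01259/0.02098 ≈ 0.60.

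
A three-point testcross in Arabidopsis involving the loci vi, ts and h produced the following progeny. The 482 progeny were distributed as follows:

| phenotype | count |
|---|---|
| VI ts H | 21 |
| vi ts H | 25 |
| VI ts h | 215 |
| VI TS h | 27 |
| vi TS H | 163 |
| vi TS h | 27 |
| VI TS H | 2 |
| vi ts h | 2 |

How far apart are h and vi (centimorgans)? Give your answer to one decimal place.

The two most frequent reciprocal classes, vi TS H and VI ts h, are the parental types, so the F1 was vi TS H / VI ts h.
The two rarest classes, VI TS H and vi ts h, are the double crossovers. Comparing them with the parentals, only the vi allele has switched, so vi is the middle locus and the order is ts – vi – h.
Crossovers in the vi–h interval produce the single-crossover classes vi TS h and VI ts H (27 + 21 = 48) plus the double crossovers (4).
RF(vi–h) = (48 + 4) / 482 = 52/482 = 0.1079 → 10.8 centimorgans.

10.8 centimorgans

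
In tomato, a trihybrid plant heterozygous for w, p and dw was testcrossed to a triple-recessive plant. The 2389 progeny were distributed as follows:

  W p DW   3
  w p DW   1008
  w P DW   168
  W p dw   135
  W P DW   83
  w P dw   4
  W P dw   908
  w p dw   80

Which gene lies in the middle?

w

The two most frequent reciprocal classes, W P dw and w p DW, are the parental types, so the F1 was W P dw / w p DW.
The two rarest classes, w P dw and W p DW, are the double crossovers. Comparing them with the parentals, only the w allele has switched, so w is the middle locus and the order is dw – w – p.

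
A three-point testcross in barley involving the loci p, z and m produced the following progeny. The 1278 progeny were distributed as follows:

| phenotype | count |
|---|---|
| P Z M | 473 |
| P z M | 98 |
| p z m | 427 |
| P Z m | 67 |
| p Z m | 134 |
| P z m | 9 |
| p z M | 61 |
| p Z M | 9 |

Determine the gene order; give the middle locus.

p

The two most frequent reciprocal classes, p z m and P Z M, are the parental types, so the F1 was p z m / P Z M.
The two rarest classes, P z m and p Z M, are the double crossovers. Comparing them with the parentals, only the p allele has switched, so p is the middle locus and the order is m – p – z.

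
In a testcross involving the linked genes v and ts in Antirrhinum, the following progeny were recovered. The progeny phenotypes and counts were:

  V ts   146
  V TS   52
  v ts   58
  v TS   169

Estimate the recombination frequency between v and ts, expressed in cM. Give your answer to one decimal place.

25.9 cM

The two most frequent classes, V ts (146) and v TS (169), are the parental types, so the F1 was V ts / v TS.
The recombinant classes are V TS and v ts: 52 + 58 = 110.
Recombination frequency = 110/425 = 0.2588 ≈ 25.9%, i.e. 25.9 cM.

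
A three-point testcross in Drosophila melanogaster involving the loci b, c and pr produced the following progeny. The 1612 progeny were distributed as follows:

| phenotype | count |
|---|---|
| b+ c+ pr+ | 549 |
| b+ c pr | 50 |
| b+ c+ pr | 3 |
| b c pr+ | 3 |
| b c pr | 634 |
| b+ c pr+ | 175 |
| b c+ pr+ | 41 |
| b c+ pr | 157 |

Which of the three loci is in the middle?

The two most frequent reciprocal classes, b c pr and b+ c+ pr+, are the parental types, so the F1 was b c pr / b+ c+ pr+.
The two rarest classes, b c pr+ and b+ c+ pr, are the double crossovers. Comparing them with the parentals, only the pr allele has switched, so pr is the middle locus and the order is c – pr – b.

pr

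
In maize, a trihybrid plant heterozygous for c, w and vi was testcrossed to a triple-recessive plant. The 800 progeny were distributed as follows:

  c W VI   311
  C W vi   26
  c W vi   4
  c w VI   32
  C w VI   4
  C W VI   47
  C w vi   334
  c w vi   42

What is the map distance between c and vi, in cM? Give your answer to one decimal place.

The two most frequent reciprocal classes, C w vi and c W VI, are the parental types, so the F1 was C w vi / c W VI.
The two rarest classes, C w VI and c W vi, are the double crossovers. Comparing them with the parentals, only the vi allele has switched, so vi is the middle locus and the order is c – vi – w.
Crossovers in the c–vi interval produce the single-crossover classes c w vi and C W VI (42 + 47 = 89) plus the double crossovers (8).
RF(c–vi) = (89 + 8) / 800 = 97/800 = 0.1212 → 12.1 cM.

12.1 cM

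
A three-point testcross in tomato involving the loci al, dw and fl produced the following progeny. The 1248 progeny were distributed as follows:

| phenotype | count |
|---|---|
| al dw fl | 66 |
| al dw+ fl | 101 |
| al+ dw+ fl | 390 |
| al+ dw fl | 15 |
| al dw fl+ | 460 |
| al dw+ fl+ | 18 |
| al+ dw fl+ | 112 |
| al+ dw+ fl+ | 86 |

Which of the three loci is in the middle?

dw

The two most frequent reciprocal classes, al+ dw+ fl and al dw fl+, are the parental types, so the F1 was al+ dw+ fl / al dw fl+.
The two rarest classes, al+ dw fl and al dw+ fl+, are the double crossovers. Comparing them with the parentals, only the dw allele has switched, so dw is the middle locus and the order is al – dw – fl.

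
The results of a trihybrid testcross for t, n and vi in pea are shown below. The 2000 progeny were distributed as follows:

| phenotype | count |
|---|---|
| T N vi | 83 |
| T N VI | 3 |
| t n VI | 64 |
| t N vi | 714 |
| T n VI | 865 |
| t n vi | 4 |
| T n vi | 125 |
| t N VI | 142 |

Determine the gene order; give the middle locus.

The two most frequent reciprocal classes, t N vi and T n VI, are the parental types, so the F1 was t N vi / T n VI.
The two rarest classes, t n vi and T N VI, are the double crossovers. Comparing them with the parentals, only the n allele has switched, so n is the middle locus and the order is t – n – vi.

n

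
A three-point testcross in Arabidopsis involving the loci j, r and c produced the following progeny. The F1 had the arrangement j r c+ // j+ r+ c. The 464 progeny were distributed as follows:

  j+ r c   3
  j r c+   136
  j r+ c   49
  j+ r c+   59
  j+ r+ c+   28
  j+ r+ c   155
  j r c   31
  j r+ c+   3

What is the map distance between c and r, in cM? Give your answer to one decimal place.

The two rarest classes, j r+ c+ and j+ r c, are the double crossovers. Comparing them with the parentals, only the r allele has switched, so r is the middle locus and the order is j – r – c.
Crossovers in the r–c interval produce the single-crossover classes j r c and j+ r+ c+ (31 + 28 = 59) plus the double crossovers (6).
RF(r–c) = (59 + 6) / 464 = 65/464 = 0.1401 → 14.0 cM.

14.0 cM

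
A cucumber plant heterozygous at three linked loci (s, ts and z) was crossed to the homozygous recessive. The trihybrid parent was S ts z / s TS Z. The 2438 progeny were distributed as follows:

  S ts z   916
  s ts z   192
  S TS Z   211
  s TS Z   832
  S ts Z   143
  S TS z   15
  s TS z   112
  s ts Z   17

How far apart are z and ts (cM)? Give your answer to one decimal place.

11.8 cM

The two rarest classes, S TS z and s ts Z, are the double crossovers. Comparing them with the parentals, only the ts allele has switched, so ts is the middle locus and the order is s – ts – z.
Crossovers in the ts–z interval produce the single-crossover classes S ts Z and s TS z (143 + 112 = 255) plus the double crossovers (32).
RF(ts–z) = (255 + 32) / 2438 = 287/2438 = 0.1177 → 11.8 cM.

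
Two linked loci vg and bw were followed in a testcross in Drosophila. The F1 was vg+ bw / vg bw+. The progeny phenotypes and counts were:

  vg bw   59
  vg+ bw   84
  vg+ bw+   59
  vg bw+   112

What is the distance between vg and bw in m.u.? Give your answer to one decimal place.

The recombinant classes are vg+ bw+ and vg bw: 59 + 59 = 118.
Recombination frequency = 118/314 = 0.3758 ≈ 37.6%, i.e. 37.6 m.u.

37.6 m.u.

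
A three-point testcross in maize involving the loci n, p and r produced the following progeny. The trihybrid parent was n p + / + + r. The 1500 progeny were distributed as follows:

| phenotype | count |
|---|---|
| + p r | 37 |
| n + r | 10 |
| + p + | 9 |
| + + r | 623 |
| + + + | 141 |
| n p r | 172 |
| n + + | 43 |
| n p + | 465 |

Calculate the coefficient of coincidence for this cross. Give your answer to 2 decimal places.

0.87

The two rarest classes, + p + and n + r, are the double crossovers. Comparing them with the parentals, only the n allele has switched, so n is the middle locus and the order is r – n – p.
r–n: (313 + 19)/1500 = 0.2213; n–p: (80 + 19)/1500 = 0.0660.
Expected DCO frequency = 0.2213 × 0.0660 ≈ 0.01461; observed = 19/1500 ≈ 0.01267.
Coefficient of coincidence = 0.01267/0.01461 ≈ 0.87.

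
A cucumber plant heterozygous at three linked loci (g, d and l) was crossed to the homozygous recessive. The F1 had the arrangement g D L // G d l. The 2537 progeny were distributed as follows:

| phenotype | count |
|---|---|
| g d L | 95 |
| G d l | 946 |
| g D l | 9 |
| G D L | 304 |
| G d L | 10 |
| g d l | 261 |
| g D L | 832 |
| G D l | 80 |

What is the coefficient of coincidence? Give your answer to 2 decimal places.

0.43

The two rarest classes, g D l and G d L, are the double crossovers. Comparing them with the parentals, only the l allele has switched, so l is the middle locus and the order is g – l – d.
g–l: (565 + 19)/2537 = 0.2302; l–d: (175 + 19)/2537 = 0.0765.
Expected DCO frequency = 0.2302 × 0.0765 ≈ 0.01761; observed = 19/2537 ≈ 0.00749.
Coefficient of coincidence = 0.00749/0.01761 ≈ 0.43.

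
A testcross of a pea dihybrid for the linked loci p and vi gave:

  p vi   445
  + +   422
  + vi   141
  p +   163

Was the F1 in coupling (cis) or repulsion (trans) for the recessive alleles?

The two most frequent classes are + + (422) and p vi (445); these are the parental (non-recombinant) types.
So the F1 carried + + on one chromosome and p vi on the other — the recessive alleles are on the same chromosome (cis / coupling).

cis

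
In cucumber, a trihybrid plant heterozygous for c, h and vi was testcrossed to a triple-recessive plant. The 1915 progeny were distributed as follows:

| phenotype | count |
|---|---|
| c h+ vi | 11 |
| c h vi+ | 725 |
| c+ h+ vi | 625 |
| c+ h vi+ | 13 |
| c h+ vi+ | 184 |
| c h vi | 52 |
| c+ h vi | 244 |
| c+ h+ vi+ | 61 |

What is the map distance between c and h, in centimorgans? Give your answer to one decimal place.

23.6 centimorgans

The two most frequent reciprocal classes, c h vi+ and c+ h+ vi, are the parental types, so the F1 was c h vi+ / c+ h+ vi.
The two rarest classes, c+ h vi+ and c h+ vi, are the double crossovers. Comparing them with the parentals, only the c allele has switched, so c is the middle locus and the order is h – c – vi.
Crossovers in the h–c interval produce the single-crossover classes c h+ vi+ and c+ h vi (184 + 244 = 428) plus the double crossovers (24).
RF(h–c) = (428 + 24) / 1915 = 452/1915 = 0.2360 → 23.6 centimorgans.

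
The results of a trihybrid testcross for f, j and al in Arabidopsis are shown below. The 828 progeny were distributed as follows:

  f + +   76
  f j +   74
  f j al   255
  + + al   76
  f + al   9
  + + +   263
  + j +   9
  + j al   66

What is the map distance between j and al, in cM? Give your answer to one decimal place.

The two most frequent reciprocal classes, f j al and + + +, are the parental types, so the F1 was f j al / + + +.
The two rarest classes, f + al and + j +, are the double crossovers. Comparing them with the parentals, only the j allele has switched, so j is the middle locus and the order is al – j – f.
Crossovers in the al–j interval produce the single-crossover classes f j + and + + al (74 + 76 = 150) plus the double crossovers (18).
RF(al–j) = (150 + 18) / 828 = 168/828 = 0.2029 → 20.3 cM.

20.3 cM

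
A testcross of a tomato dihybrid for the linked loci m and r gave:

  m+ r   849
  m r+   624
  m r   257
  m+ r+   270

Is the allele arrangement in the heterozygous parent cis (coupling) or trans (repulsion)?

The two most frequent classes are m+ r (849) and m r+ (624); these are the parental (non-recombinant) types.
So the F1 carried m+ r on one chromosome and m r+ on the other — the recessive alleles are on opposite chromosomes (trans / repulsion).

trans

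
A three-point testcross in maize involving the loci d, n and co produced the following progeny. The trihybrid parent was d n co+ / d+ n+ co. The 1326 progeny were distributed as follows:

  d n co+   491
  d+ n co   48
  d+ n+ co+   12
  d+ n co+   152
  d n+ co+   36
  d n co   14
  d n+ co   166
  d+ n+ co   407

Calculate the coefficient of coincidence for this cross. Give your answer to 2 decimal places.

The two rarest classes, d n co and d+ n+ co+, are the double crossovers. Comparing them with the parentals, only the co allele has switched, so co is the middle locus and the order is d – co – n.
d–co: (318 + 26)/1326 = 0.2594; co–n: (84 + 26)/1326 = 0.0830.
Expected DCO frequency = 0.2594 × 0.0830 ≈ 0.02153; observed = 26/1326 ≈ 0.01961.
Coefficient of coincidence = 0.01961/0.02153 ≈ 0.91.

0.91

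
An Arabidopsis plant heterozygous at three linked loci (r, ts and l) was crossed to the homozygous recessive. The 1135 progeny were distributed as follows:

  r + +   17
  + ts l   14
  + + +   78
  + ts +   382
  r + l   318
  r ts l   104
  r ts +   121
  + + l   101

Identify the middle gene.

l

The two most frequent reciprocal classes, + ts + and r + l, are the parental types, so the F1 was + ts + / r + l.
The two rarest classes, + ts l and r + +, are the double crossovers. Comparing them with the parentals, only the l allele has switched, so l is the middle locus and the order is r – l – ts.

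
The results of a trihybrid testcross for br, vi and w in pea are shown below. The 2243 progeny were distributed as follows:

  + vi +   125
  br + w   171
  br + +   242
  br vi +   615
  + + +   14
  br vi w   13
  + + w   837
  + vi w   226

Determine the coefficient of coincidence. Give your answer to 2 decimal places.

The two most frequent reciprocal classes, + + w and br vi +, are the parental types, so the F1 was + + w / br vi +.
The two rarest classes, + + + and br vi w, are the double crossovers. Comparing them with the parentals, only the w allele has switched, so w is the middle locus and the order is br – w – vi.
br–w: (296 + 27)/2243 = 0.1440; w–vi: (468 + 27)/2243 = 0.2207.
Expected DCO frequency = 0.1440 × 0.2207 ≈ 0.03178; observed = 27/2243 ≈ 0.01204.
Coefficient of coincidence = 0.01204/0.03178 ≈ 0.38.

0.38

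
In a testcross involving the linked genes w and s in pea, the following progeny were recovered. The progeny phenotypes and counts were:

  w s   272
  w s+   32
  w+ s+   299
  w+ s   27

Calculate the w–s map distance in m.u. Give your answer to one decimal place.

9.4 m.u.

The two most frequent classes, w+ s+ (299) and w s (272), are the parental types, so the F1 was w+ s+ / w s.
The recombinant classes are w+ s and w s+: 27 + 32 = 59.
Recombination frequency = 59/630 = 0.0937 ≈ 9.4%, i.e. 9.4 m.u.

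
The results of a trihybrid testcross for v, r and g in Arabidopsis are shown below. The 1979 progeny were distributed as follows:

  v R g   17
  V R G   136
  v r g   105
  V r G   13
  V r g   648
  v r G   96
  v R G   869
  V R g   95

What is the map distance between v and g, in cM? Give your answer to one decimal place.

The two most frequent reciprocal classes, V r g and v R G, are the parental types, so the F1 was V r g / v R G.
The two rarest classes, V r G and v R g, are the double crossovers. Comparing them with the parentals, only the g allele has switched, so g is the middle locus and the order is v – g – r.
Crossovers in the v–g interval produce the single-crossover classes v r g and V R G (105 + 136 = 241) plus the double crossovers (30).
RF(v–g) = (241 + 30) / 1979 = 271/1979 = 0.1369 → 13.7 cM.

13.7 cM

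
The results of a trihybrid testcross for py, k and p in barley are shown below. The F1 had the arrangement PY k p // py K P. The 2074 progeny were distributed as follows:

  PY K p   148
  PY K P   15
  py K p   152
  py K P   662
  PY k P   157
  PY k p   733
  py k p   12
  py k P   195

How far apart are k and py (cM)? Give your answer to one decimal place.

The two rarest classes, py k p and PY K P, are the double crossovers. Comparing them with the parentals, only the py allele has switched, so py is the middle locus and the order is k – py – p.
Crossovers in the k–py interval produce the single-crossover classes PY K p and py k P (148 + 195 = 343) plus the double crossovers (27).
RF(k–py) = (343 + 27) / 2074 = 370/2074 = 0.1784 → 17.8 cM.

17.8 cM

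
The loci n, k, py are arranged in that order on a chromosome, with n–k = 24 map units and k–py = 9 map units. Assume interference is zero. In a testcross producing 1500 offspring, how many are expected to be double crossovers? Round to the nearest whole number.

32

Map distances give recombination frequencies of 0.240 and 0.090 for the two intervals.
With no interference, expected double-crossover frequency = 0.240 × 0.090 = 0.02160.
Expected number = 0.02160 × 1500 = 32.40 ≈ 32.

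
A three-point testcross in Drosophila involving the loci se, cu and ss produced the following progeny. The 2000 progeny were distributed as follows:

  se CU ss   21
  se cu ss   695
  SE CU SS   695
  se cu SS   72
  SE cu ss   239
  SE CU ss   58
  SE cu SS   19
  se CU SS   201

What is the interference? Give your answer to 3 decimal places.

0.020

The two most frequent reciprocal classes, SE CU SS and se cu ss, are the parental types, so the F1 was SE CU SS / se cu ss.
The two rarest classes, SE cu SS and se CU ss, are the double crossovers. Comparing them with the parentals, only the cu allele has switched, so cu is the middle locus and the order is ss – cu – se.
ss–cu: (130 + 40)/2000 = 0.0850; cu–se: (440 + 40)/2000 = 0.2400.
Expected DCO frequency = 0.0850 × 0.2400 ≈ 0.02040; observed = 40/2000 ≈ 0.02000.
Coefficient of coincidence = 0.02000/0.02040 ≈ 0.980; interference = 1 − 0.980 = 0.020.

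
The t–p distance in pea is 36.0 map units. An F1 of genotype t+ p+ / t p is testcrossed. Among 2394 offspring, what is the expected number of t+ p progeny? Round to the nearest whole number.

A map distance of 36.0 map units corresponds to a recombination frequency of 0.360.
The F1 is t+ p+ / t p, so t+ p is a recombinant gamete class with expected frequency r/2 = 0.360/2 = 0.1800.
Expected number = 0.1800 × 2394 = 430.92 ≈ 431.

431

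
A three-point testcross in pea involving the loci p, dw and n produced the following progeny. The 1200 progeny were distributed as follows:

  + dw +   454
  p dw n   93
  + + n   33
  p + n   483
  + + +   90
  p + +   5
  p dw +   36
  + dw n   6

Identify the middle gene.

n

The two most frequent reciprocal classes, + dw + and p + n, are the parental types, so the F1 was + dw + / p + n.
The two rarest classes, + dw n and p + +, are the double crossovers. Comparing them with the parentals, only the n allele has switched, so n is the middle locus and the order is dw – n – p.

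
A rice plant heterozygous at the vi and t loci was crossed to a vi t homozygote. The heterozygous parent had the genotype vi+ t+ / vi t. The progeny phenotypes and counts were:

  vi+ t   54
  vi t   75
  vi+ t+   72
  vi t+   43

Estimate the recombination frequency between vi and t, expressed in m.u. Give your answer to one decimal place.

The recombinant classes are vi+ t and vi t+: 54 + 43 = 97.
Recombination frequency = 97/244 = 0.3975 ≈ 39.8%, i.e. 39.8 m.u.

39.8 m.u.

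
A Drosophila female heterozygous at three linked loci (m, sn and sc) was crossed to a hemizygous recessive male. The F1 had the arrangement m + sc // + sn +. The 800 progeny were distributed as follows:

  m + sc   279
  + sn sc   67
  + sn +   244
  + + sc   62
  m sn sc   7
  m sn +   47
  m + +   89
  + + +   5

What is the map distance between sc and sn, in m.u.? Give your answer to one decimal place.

The two rarest classes, m sn sc and + + +, are the double crossovers. Comparing them with the parentals, only the sn allele has switched, so sn is the middle locus and the order is m – sn – sc.
Crossovers in the sn–sc interval produce the single-crossover classes m + + and + sn sc (89 + 67 = 156) plus the double crossovers (12).
RF(sn–sc) = (156 + 12) / 800 = 168/800 = 0.2100 → 21.0 m.u.

21.0 m.u.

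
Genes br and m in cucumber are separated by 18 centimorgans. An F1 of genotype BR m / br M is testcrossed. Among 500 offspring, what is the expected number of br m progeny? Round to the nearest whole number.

A map distance of 18 centimorgans corresponds to a recombination frequency of 0.180.
The F1 is BR m / br M, so br m is a recombinant gamete class with expected frequency r/2 = 0.180/2 = 0.0900.
Expected number = 0.0900 × 500 = 45.00 ≈ 45.

45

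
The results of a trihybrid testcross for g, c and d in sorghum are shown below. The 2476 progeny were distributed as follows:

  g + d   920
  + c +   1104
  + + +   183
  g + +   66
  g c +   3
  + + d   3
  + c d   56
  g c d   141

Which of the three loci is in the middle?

The two most frequent reciprocal classes, g + d and + c +, are the parental types, so the F1 was g + d / + c +.
The two rarest classes, + + d and g c +, are the double crossovers. Comparing them with the parentals, only the g allele has switched, so g is the middle locus and the order is d – g – c.

g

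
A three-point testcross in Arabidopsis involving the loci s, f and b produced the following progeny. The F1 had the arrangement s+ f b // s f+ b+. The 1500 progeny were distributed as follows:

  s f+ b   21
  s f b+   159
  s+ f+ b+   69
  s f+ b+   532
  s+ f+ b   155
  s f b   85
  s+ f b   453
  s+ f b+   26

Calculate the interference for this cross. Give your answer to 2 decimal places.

The two rarest classes, s+ f b+ and s f+ b, are the double crossovers. Comparing them with the parentals, only the b allele has switched, so b is the middle locus and the order is f – b – s.
f–b: (314 + 47)/1500 = 0.2407; b–s: (154 + 47)/1500 = 0.1340.
Expected DCO frequency = 0.2407 × 0.1340 ≈ 0.03225; observed = 47/1500 ≈ 0.03133.
Coefficient of coincidence = 0.03133/0.03225 ≈ 0.97; interference = 1 − 0.97 = 0.03.

0.03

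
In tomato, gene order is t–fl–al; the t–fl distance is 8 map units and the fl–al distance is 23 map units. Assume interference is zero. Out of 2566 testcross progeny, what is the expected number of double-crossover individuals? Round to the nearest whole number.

Map distances give recombination frequencies of 0.080 and 0.230 for the two intervals.
With no interference, expected double-crossover frequency = 0.080 × 0.230 = 0.01840.
Expected number = 0.01840 × 2566 = 47.21 ≈ 47.

47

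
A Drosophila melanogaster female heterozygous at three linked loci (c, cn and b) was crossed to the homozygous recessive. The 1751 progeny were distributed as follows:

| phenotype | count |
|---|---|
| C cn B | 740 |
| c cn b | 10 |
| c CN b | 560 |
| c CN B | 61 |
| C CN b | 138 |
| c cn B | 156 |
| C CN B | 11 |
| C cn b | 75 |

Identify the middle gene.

The two most frequent reciprocal classes, c CN b and C cn B, are the parental types, so the F1 was c CN b / C cn B.
The two rarest classes, c cn b and C CN B, are the double crossovers. Comparing them with the parentals, only the cn allele has switched, so cn is the middle locus and the order is c – cn – b.

cn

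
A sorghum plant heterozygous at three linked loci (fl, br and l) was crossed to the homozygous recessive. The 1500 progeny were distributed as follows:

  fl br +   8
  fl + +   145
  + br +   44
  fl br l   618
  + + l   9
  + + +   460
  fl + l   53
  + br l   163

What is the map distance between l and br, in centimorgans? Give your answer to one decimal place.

The two most frequent reciprocal classes, fl br l and + + +, are the parental types, so the F1 was fl br l / + + +.
The two rarest classes, fl br + and + + l, are the double crossovers. Comparing them with the parentals, only the l allele has switched, so l is the middle locus and the order is br – l – fl.
Crossovers in the br–l interval produce the single-crossover classes fl + l and + br + (53 + 44 = 97) plus the double crossovers (17).
RF(br–l) = (97 + 17) / 1500 = 114/1500 = 0.0760 → 7.6 centimorgans.

7.6 centimorgans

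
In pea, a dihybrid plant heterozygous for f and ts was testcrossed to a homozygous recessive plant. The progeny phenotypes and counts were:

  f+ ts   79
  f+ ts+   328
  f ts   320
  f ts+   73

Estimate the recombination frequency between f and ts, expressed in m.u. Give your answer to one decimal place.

19.0 m.u.

The two most frequent classes, f+ ts+ (328) and f ts (320), are the parental types, so the F1 was f+ ts+ / f ts.
The recombinant classes are f+ ts and f ts+: 79 + 73 = 152.
Recombination frequency = 152/800 = 0.1900 ≈ 19.0%, i.e. 19.0 m.u.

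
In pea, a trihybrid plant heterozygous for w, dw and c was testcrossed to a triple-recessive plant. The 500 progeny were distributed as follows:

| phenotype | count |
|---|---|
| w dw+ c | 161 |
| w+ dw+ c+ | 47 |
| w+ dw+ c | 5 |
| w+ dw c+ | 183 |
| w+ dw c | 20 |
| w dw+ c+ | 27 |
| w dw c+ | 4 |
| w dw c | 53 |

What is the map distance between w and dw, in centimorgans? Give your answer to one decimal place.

21.8 centimorgans

The two most frequent reciprocal classes, w dw+ c and w+ dw c+, are the parental types, so the F1 was w dw+ c / w+ dw c+.
The two rarest classes, w+ dw+ c and w dw c+, are the double crossovers. Comparing them with the parentals, only the w allele has switched, so w is the middle locus and the order is c – w – dw.
Crossovers in the w–dw interval produce the single-crossover classes w dw c and w+ dw+ c+ (53 + 47 = 100) plus the double crossovers (9).
RF(w–dw) = (100 + 9) / 500 = 109/500 = 0.2180 → 21.8 centimorgans.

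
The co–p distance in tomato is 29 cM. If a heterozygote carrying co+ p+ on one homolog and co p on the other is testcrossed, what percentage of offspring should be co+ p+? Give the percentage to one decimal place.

35.5%

A map distance of 29 cM corresponds to a recombination frequency of 0.290.
The F1 is co+ p+ / co p, so co+ p+ is a parental gamete class with expected frequency (1 − r)/2 = 0.710/2 = 0.3550.
That is 0.3550 = 35.5% of the progeny.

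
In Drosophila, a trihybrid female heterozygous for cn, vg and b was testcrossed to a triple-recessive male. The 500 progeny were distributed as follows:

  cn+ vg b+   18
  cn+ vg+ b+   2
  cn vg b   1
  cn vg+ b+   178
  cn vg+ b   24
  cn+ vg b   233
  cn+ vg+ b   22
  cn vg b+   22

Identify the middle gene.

cn

The two most frequent reciprocal classes, cn+ vg b and cn vg+ b+, are the parental types, so the F1 was cn+ vg b / cn vg+ b+.
The two rarest classes, cn vg b and cn+ vg+ b+, are the double crossovers. Comparing them with the parentals, only the cn allele has switched, so cn is the middle locus and the order is vg – cn – b.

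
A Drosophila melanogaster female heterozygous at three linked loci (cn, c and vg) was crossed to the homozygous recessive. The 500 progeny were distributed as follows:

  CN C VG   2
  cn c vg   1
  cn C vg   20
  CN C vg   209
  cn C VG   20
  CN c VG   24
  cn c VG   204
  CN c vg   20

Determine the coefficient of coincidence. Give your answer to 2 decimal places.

The two most frequent reciprocal classes, cn c VG and CN C vg, are the parental types, so the F1 was cn c VG / CN C vg.
The two rarest classes, cn c vg and CN C VG, are the double crossovers. Comparing them with the parentals, only the vg allele has switched, so vg is the middle locus and the order is c – vg – cn.
c–vg: (40 + 3)/500 = 0.0860; vg–cn: (44 + 3)/500 = 0.0940.
Expected DCO frequency = 0.0860 × 0.0940 ≈ 0.00808; observed = 3/500 ≈ 0.00600.
Coefficient of coincidence = 0.00600/0.00808 ≈ 0.74.

0.74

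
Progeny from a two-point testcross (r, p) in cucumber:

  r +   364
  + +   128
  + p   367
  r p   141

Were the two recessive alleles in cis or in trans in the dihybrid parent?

The two most frequent classes are + p (367) and r + (364); these are the parental (non-recombinant) types.
So the F1 carried + p on one chromosome and r + on the other — the recessive alleles are on opposite chromosomes (trans / repulsion).

trans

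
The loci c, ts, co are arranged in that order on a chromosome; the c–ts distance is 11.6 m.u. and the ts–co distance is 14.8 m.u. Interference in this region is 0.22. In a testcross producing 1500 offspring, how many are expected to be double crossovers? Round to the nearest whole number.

Map distances give recombination frequencies of 0.116 and 0.148 for the two intervals.
With interference 0.22 (so coincidence = 0.78), expected double-crossover frequency = 0.116 × 0.148 × 0.78 = 0.01339.
Expected number = 0.01339 × 1500 = 20.09 ≈ 20.

20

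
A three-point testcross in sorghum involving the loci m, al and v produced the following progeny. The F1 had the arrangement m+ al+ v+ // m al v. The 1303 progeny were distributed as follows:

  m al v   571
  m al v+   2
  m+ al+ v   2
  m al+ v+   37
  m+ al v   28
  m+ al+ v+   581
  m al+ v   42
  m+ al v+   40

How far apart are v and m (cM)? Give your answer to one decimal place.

The two rarest classes, m+ al+ v and m al v+, are the double crossovers. Comparing them with the parentals, only the v allele has switched, so v is the middle locus and the order is m – v – al.
Crossovers in the m–v interval produce the single-crossover classes m al+ v+ and m+ al v (37 + 28 = 65) plus the double crossovers (4).
RF(m–v) = (65 + 4) / 1303 = 69/1303 = 0.0530 → 5.3 cM.

5.3 cM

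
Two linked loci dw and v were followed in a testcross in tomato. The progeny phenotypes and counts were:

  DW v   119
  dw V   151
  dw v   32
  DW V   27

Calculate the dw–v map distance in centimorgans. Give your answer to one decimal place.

17.9 centimorgans

The two most frequent classes, DW v (119) and dw V (151), are the parental types, so the F1 was DW v / dw V.
The recombinant classes are DW V and dw v: 27 + 32 = 59.
Recombination frequency = 59/329 = 0.1793 ≈ 17.9%, i.e. 17.9 centimorgans.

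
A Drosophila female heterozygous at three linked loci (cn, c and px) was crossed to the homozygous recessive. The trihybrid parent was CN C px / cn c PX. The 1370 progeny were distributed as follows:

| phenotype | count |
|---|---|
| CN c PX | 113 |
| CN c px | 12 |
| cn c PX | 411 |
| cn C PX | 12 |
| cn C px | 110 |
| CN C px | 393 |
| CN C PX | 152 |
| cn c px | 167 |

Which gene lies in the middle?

c

The two rarest classes, CN c px and cn C PX, are the double crossovers. Comparing them with the parentals, only the c allele has switched, so c is the middle locus and the order is px – c – cn.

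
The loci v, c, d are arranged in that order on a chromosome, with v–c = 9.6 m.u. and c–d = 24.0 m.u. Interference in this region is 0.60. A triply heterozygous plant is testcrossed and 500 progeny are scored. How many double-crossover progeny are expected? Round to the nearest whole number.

5

Map distances give recombination frequencies of 0.096 and 0.240 for the two intervals.
With interference 0.60 (so coincidence = 0.40), expected double-crossover frequency = 0.096 × 0.240 × 0.40 = 0.00922.
Expected number = 0.00922 × 500 = 4.61 ≈ 5.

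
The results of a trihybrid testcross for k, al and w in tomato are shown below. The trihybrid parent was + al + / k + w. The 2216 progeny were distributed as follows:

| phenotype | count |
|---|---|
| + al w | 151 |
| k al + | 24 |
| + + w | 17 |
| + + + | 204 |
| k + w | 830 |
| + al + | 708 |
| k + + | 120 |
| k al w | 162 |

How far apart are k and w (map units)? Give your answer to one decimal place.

14.1 map units

The two rarest classes, k al + and + + w, are the double crossovers. Comparing them with the parentals, only the k allele has switched, so k is the middle locus and the order is al – k – w.
Crossovers in the k–w interval produce the single-crossover classes + al w and k + + (151 + 120 = 271) plus the double crossovers (41).
RF(k–w) = (271 + 41) / 2216 = 312/2216 = 0.1408 → 14.1 map units.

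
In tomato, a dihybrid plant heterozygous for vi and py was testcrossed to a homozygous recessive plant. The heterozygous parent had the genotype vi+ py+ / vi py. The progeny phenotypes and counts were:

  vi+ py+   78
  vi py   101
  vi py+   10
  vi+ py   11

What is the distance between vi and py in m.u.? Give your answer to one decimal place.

The recombinant classes are vi+ py and vi py+: 11 + 10 = 21.
Recombination frequency = 21/200 = 0.1050 ≈ 10.5%, i.e. 10.5 m.u.

10.5 m.u.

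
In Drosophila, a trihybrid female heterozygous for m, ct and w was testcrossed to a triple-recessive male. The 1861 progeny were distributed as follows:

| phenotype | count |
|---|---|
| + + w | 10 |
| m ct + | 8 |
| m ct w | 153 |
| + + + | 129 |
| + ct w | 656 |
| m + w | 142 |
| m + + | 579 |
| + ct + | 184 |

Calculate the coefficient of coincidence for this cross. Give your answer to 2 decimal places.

0.32

The two most frequent reciprocal classes, m + + and + ct w, are the parental types, so the F1 was m + + / + ct w.
The two rarest classes, m ct + and + + w, are the double crossovers. Comparing them with the parentals, only the ct allele has switched, so ct is the middle locus and the order is m – ct – w.
m–ct: (282 + 18)/1861 = 0.1612; ct–w: (326 + 18)/1861 = 0.1848.
Expected DCO frequency = 0.1612 × 0.1848 ≈ 0.02979; observed = 18/1861 ≈ 0.00967.
Coefficient of coincidence = 0.00967/0.02979 ≈ 0.32.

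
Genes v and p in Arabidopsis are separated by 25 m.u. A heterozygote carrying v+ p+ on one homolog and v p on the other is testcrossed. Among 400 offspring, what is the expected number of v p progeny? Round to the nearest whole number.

A map distance of 25 m.u. corresponds to a recombination frequency of 0.250.
The F1 is v+ p+ / v p, so v p is a parental gamete class with expected frequency (1 − r)/2 = 0.750/2 = 0.3750.
Expected number = 0.3750 × 400 = 150.00 ≈ 150.

150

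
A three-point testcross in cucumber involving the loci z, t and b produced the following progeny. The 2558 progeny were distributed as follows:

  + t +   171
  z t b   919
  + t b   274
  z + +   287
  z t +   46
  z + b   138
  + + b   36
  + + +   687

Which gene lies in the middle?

b

The two most frequent reciprocal classes, + + + and z t b, are the parental types, so the F1 was + + + / z t b.
The two rarest classes, + + b and z t +, are the double crossovers. Comparing them with the parentals, only the b allele has switched, so b is the middle locus and the order is z – b – t.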